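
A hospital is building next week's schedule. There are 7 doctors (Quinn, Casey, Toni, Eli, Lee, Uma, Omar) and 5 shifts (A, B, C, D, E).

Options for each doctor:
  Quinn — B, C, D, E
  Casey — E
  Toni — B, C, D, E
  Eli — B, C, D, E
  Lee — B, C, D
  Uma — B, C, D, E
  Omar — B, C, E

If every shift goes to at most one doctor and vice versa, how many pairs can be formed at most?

4

A valid assignment of size 4: Quinn→D, Casey→E, Toni→C, Eli→B.
The set {Quinn, Casey, Toni, Eli, Lee, Uma, Omar} has only 4 neighbours ({B, C, D, E}), so by Hall's theorem at most 4 of the 7 doctors can be matched.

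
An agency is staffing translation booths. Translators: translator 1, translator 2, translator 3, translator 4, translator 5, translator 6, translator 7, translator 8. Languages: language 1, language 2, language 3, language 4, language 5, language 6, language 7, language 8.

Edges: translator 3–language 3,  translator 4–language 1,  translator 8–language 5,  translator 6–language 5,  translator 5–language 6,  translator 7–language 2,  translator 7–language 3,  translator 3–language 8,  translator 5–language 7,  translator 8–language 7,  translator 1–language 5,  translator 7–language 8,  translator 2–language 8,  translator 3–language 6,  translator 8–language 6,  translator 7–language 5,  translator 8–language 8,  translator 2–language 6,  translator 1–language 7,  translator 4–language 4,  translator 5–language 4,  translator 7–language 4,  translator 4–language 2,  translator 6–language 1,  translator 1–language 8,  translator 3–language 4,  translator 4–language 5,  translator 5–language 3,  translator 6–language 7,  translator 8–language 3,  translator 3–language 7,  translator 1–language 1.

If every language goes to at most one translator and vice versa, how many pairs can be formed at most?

8

For example, pair translator 1-language 1, translator 2-language 6, translator 3-language 4, translator 4-language 2, translator 5-language 7, translator 6-language 5, translator 7-language 3, translator 8-language 8.
All 8 translators are matched, so no larger matching exists.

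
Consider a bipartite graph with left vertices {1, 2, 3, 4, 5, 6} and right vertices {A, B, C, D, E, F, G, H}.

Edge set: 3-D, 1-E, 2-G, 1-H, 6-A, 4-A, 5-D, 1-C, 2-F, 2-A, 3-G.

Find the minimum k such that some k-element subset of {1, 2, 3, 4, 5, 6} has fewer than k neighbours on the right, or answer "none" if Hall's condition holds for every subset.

Take S = {4, 6}. Its neighbourhood is {A}, so |N(S)| = 1 < |S| = 2.
No single vertex violates Hall's condition since each has at least one neighbour, so 2 is the minimum.

2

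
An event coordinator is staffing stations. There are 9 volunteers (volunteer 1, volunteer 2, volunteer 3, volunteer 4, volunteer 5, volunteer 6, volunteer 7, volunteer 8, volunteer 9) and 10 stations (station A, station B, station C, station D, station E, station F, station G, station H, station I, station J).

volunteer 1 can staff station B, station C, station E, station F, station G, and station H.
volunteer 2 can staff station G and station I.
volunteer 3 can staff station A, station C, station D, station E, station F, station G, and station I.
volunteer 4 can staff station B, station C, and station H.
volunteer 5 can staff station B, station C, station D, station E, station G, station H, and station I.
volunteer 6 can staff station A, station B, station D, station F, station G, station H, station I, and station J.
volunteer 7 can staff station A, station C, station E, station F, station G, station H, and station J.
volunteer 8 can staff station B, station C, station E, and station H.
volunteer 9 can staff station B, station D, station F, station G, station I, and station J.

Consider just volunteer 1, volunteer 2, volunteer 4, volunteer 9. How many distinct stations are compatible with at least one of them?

9

The union of neighbours of {volunteer 1, volunteer 2, volunteer 4, volunteer 9} is {station B, station C, station D, station E, station F, station G, station H, station I, station J}, which has 9 elements.
Since |N(S)| = 9 ≥ |S| = 4, Hall's condition holds for this subset.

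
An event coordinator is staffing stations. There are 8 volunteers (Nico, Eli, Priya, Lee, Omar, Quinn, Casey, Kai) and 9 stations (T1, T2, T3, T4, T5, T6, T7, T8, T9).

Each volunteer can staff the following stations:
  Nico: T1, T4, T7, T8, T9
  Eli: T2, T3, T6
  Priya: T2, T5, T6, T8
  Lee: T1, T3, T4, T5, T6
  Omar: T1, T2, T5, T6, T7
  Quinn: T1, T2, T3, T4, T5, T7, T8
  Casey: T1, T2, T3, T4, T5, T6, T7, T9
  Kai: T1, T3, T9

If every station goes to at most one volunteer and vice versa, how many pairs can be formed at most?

One maximum matching: Nico-T1, Eli-T2, Priya-T8, Lee-T5, Omar-T6, Quinn-T4, Casey-T7, Kai-T9.
This saturates every volunteer, so 8 is the maximum.

8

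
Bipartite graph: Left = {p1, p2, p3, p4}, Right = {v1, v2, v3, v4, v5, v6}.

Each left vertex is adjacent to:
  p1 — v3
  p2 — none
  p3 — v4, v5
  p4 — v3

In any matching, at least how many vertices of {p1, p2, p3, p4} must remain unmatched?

2

A valid assignment of size 2: p1–v3, p3–v4.
The set {p1, p2, p4} has only 1 neighbour ({v3}), so by Hall's theorem at most 2 of the 4 left vertices can be matched.
That matches 2 of the 4, leaving 2 unmatched; no matching can do better.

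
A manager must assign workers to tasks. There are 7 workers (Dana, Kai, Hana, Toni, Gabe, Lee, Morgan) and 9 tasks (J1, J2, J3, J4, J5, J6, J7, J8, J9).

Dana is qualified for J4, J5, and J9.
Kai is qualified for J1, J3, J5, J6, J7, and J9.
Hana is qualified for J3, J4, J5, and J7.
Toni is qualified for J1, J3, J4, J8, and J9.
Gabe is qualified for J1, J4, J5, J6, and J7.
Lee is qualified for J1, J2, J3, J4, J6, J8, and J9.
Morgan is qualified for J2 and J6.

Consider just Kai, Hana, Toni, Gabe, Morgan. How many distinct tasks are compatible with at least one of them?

The union of neighbours of {Kai, Hana, Toni, Gabe, Morgan} is {J1, J2, J3, J4, J5, J6, J7, J8, J9}, which has 9 elements.
Since |N(S)| = 9 ≥ |S| = 5, Hall's condition holds for this subset.

9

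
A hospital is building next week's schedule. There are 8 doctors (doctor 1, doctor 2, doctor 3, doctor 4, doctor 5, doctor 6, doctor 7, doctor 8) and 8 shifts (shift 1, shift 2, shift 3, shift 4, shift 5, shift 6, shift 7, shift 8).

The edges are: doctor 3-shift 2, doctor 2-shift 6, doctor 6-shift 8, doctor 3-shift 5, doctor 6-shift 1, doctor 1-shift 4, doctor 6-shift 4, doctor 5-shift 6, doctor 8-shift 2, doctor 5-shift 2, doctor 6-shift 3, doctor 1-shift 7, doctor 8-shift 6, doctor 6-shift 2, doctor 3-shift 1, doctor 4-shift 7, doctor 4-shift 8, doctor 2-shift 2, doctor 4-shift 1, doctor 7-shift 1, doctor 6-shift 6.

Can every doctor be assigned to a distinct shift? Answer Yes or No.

The set {doctor 2, doctor 5, doctor 8} has only 2 neighbours ({shift 2, shift 6}), so by Hall's theorem at most 7 of the 8 doctors can be matched.
Hence no matching covers every doctor.

No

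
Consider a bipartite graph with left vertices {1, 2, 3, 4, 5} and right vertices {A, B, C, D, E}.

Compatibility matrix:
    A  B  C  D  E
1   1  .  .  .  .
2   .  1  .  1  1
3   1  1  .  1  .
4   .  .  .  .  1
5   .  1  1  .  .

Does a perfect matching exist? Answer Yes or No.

One maximum matching: 1→A, 2→B, 3→D, 4→E, 5→C.
Every left vertex is matched, so this is a perfect matching.

Yes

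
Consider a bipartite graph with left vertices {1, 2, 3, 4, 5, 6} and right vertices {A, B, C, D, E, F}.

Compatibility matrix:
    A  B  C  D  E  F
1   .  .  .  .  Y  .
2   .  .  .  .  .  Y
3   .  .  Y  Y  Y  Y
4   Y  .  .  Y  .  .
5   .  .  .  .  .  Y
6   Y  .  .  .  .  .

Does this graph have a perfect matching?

No

The set {2, 5} has only 1 neighbour ({F}), so by Hall's theorem at most 5 of the 6 left vertices can be matched.
Hence no matching covers every left vertex.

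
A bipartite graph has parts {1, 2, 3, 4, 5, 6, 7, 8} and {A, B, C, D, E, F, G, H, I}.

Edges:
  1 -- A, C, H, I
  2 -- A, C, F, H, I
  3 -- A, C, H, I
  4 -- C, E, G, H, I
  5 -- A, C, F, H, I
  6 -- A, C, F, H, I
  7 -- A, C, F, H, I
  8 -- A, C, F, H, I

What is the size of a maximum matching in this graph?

For example, pair 1→C, 2→F, 3→I, 4→G, 5→H, 6→A.
The set {1, 2, 3, 5, 6, 7, 8} has only 5 neighbours ({A, C, F, H, I}), so by Hall's theorem at most 6 of the 8 left vertices can be matched.

6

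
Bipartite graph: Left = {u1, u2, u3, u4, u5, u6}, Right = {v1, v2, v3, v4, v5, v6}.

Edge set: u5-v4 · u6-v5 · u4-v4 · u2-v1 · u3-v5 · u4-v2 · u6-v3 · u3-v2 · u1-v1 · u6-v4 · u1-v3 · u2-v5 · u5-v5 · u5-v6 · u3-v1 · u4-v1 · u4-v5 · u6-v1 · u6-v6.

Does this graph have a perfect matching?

Yes

For example, pair u1→v1, u2→v5, u3→v2, u4→v4, u5→v6, u6→v3.
Every left vertex is matched, so this is a perfect matching.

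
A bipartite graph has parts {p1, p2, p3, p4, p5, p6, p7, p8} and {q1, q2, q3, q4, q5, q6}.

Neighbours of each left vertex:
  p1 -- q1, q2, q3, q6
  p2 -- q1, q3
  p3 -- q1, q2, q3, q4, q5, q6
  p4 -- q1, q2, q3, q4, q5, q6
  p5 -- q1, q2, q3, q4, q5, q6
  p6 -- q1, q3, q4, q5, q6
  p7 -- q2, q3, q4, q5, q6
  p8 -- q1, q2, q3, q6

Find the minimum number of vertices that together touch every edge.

{q1, q2, q3, q4, q5, q6} is a vertex cover of size 6: every edge has an endpoint in this set.
No smaller cover exists because p1–q2, p2–q3, p3–q5, p4–q4, p5–q1, p6–q6 is a matching of size 6, and a cover must include an endpoint of each of these disjoint edges (König's theorem).

6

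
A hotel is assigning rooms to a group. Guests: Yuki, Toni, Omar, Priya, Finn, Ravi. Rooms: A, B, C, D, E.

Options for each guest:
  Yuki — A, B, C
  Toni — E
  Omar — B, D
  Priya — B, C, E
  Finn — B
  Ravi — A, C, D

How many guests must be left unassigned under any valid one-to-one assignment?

One maximum matching: Yuki→A, Toni→E, Omar→D, Priya→C, Finn→B.
The set {Yuki, Toni, Omar, Priya, Finn, Ravi} has only 5 neighbours ({A, B, C, D, E}), so by Hall's theorem at most 5 of the 6 guests can be matched.
That matches 5 of the 6, leaving 1 unmatched; no matching can do better.

1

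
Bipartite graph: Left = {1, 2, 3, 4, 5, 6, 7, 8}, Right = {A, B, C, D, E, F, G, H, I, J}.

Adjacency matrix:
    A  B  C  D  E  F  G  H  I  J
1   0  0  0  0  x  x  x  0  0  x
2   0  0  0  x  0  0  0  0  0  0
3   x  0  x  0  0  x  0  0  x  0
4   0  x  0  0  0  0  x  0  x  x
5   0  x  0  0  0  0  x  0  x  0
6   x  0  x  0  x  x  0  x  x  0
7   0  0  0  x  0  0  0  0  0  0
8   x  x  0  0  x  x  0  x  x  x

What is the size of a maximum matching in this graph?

7

A valid assignment of size 7: 1→E, 2→D, 3→I, 4→B, 5→G, 6→A, 8→J.
The set {2, 7} has only 1 neighbour ({D}), so by Hall's theorem at most 7 of the 8 left vertices can be matched.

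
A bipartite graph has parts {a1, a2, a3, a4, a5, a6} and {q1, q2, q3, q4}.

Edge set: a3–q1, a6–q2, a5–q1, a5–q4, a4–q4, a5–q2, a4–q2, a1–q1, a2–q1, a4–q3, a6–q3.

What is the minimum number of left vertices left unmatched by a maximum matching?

One maximum matching: a1–q1, a4–q3, a5–q4, a6–q2.
The set {a1, a2, a3} has only 1 neighbour ({q1}), so by Hall's theorem at most 4 of the 6 left vertices can be matched.
That matches 4 of the 6, leaving 2 unmatched; no matching can do better.

2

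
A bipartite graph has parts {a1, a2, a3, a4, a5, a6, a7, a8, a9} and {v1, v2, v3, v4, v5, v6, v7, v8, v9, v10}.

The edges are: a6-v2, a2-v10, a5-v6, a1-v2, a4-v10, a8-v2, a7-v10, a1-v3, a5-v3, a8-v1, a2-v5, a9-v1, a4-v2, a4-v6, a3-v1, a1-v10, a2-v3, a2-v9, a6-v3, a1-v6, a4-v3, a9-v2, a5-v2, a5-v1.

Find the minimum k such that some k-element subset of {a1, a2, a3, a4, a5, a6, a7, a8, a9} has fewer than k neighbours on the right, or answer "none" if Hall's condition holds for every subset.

Take S = {a3, a8, a9}. Its neighbourhood is {v1, v2}, so |N(S)| = 2 < |S| = 3.
Every subset of size less than 3 has at least as many neighbours as members, so 3 is the minimum.

3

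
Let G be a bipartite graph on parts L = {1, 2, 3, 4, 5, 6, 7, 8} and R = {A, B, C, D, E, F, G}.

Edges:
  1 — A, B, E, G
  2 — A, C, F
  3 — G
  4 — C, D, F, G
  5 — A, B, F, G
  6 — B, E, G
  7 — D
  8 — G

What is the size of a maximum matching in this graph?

7

A valid assignment of size 7: 1-E, 2-A, 3-G, 4-C, 5-F, 6-B, 7-D.
The set {3, 8} has only 1 neighbour ({G}), so by Hall's theorem at most 7 of the 8 left vertices can be matched.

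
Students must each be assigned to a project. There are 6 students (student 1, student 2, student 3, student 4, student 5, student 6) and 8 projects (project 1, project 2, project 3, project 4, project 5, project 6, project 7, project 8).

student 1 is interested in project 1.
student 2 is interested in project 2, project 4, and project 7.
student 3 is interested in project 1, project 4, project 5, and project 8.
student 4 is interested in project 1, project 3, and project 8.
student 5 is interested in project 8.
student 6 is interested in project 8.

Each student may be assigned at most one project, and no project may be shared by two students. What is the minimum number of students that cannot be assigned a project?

A valid assignment of size 5: student 1–project 1, student 2–project 7, student 3–project 4, student 4–project 3, student 5–project 8.
The set {student 5, student 6} has only 1 neighbour ({project 8}), so by Hall's theorem at most 5 of the 6 students can be matched.
That matches 5 of the 6, leaving 1 unmatched; no matching can do better.

1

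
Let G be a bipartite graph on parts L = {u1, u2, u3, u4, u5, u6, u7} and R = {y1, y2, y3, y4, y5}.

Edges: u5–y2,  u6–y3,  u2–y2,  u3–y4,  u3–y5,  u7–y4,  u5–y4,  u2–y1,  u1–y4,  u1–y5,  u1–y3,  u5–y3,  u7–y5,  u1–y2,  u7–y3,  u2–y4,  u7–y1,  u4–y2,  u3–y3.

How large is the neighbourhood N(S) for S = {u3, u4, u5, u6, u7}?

The union of neighbours of {u3, u4, u5, u6, u7} is {y1, y2, y3, y4, y5}, which has 5 elements.
Since |N(S)| = 5 ≥ |S| = 5, Hall's condition holds for this subset.

5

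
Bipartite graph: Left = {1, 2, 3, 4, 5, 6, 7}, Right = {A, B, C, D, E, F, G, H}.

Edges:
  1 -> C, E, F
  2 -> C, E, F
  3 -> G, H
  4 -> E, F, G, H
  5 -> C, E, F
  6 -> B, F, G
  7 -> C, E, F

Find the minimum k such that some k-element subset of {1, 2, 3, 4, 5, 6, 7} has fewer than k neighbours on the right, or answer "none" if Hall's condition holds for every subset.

Take S = {1, 2, 5, 7}. Its neighbourhood is {C, E, F}, so |N(S)| = 3 < |S| = 4.
Every subset of size less than 4 has at least as many neighbours as members, so 4 is the minimum.

4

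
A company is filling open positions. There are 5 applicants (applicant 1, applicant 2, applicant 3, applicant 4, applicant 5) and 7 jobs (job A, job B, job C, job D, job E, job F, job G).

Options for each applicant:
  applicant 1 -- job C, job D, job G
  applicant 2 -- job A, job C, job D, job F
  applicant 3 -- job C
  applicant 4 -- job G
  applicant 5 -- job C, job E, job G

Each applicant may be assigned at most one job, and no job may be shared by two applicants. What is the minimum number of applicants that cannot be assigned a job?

A valid assignment of size 5: applicant 1→job D, applicant 2→job A, applicant 3→job C, applicant 4→job G, applicant 5→job E.
This saturates every applicant, so 5 is the maximum.
That matches 5 of the 5, leaving 0 unmatched; no matching can do better.

0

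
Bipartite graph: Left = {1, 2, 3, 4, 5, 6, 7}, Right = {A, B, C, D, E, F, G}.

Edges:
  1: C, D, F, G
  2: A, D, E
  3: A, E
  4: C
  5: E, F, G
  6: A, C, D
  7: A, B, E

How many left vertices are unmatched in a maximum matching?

0

For example, pair 1→F, 2→E, 3→A, 4→C, 5→G, 6→D, 7→B.
This saturates every left vertex, so 7 is the maximum.
That matches 7 of the 7, leaving 0 unmatched; no matching can do better.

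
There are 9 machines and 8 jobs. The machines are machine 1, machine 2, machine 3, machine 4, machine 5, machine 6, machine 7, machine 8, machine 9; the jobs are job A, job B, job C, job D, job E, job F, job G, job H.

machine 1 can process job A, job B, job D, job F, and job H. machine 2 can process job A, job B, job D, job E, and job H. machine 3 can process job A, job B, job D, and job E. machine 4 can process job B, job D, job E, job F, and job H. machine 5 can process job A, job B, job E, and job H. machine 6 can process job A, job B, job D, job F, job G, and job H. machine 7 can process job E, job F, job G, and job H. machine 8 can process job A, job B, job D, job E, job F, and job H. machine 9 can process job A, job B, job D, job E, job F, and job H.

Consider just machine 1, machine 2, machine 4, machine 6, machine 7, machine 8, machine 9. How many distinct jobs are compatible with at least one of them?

The union of neighbours of {machine 1, machine 2, machine 4, machine 6, machine 7, machine 8, machine 9} is {job A, job B, job D, job E, job F, job G, job H}, which has 7 elements.
Since |N(S)| = 7 ≥ |S| = 7, Hall's condition holds for this subset.

7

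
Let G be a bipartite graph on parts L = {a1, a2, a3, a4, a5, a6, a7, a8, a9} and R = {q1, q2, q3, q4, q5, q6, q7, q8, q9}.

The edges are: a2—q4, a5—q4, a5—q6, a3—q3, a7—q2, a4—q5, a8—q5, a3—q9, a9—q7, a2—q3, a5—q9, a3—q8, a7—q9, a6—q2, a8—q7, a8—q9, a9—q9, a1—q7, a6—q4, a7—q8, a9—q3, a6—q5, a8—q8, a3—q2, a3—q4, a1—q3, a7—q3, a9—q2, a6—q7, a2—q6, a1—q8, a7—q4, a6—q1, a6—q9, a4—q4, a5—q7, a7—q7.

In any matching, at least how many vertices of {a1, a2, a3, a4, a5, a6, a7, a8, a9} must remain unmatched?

0

One maximum matching: a1–q7, a2–q3, a3–q9, a4–q5, a5–q6, a6–q1, a7–q4, a8–q8, a9–q2.
This saturates every left vertex, so 9 is the maximum.
That matches 9 of the 9, leaving 0 unmatched; no matching can do better.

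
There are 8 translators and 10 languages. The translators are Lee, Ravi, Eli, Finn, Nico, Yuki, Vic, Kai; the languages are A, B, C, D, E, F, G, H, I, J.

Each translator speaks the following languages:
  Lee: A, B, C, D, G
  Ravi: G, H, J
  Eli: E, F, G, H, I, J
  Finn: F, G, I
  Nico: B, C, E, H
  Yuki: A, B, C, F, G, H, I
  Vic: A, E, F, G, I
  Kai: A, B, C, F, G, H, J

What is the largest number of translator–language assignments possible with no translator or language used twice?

A valid assignment of size 8: Lee-D, Ravi-H, Eli-G, Finn-F, Nico-E, Yuki-B, Vic-A, Kai-J.
This saturates every translator, so 8 is the maximum.

8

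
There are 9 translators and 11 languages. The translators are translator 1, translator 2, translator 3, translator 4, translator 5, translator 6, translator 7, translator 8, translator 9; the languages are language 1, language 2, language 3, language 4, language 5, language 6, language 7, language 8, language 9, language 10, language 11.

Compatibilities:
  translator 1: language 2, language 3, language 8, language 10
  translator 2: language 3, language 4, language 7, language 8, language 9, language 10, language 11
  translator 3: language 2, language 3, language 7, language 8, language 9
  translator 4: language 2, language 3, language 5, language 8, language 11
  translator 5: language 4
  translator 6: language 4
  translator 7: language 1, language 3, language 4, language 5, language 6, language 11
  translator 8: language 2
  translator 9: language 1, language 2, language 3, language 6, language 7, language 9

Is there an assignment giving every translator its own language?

No

The set {translator 5, translator 6} has only 1 neighbour ({language 4}), so by Hall's theorem at most 8 of the 9 translators can be matched.
Hence no matching covers every translator.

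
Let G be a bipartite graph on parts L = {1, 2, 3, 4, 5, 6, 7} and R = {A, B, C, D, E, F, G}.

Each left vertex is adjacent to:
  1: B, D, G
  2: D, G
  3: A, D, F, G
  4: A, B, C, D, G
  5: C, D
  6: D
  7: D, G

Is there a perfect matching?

The set {2, 6, 7} has only 2 neighbours ({D, G}), so by Hall's theorem at most 6 of the 7 left vertices can be matched.
Hence no matching covers every left vertex.

No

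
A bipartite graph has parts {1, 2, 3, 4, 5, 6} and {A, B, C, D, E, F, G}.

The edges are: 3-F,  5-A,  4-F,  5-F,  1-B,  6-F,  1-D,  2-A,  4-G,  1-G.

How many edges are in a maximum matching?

4

For example, pair 1–B, 2–A, 3–F, 4–G.
The set {2, 3, 5, 6} has only 2 neighbours ({A, F}), so by Hall's theorem at most 4 of the 6 left vertices can be matched.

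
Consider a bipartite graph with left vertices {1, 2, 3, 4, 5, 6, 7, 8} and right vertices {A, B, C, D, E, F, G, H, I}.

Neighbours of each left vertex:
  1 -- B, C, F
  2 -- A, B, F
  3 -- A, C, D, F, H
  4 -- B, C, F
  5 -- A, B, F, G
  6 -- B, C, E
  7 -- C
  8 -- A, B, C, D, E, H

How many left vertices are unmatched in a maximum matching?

0

A valid assignment of size 8: 1→B, 2→A, 3→D, 4→F, 5→G, 6→E, 7→C, 8→H.
All 8 left vertices are matched, so no larger matching exists.
That matches 8 of the 8, leaving 0 unmatched; no matching can do better.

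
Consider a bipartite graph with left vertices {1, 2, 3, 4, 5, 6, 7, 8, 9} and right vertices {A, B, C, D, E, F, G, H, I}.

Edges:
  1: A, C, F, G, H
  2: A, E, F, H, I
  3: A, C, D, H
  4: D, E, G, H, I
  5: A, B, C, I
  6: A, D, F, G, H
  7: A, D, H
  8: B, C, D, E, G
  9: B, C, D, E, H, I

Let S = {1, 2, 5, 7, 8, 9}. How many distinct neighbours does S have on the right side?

The union of neighbours of {1, 2, 5, 7, 8, 9} is {A, B, C, D, E, F, G, H, I}, which has 9 elements.
Since |N(S)| = 9 ≥ |S| = 6, Hall's condition holds for this subset.

9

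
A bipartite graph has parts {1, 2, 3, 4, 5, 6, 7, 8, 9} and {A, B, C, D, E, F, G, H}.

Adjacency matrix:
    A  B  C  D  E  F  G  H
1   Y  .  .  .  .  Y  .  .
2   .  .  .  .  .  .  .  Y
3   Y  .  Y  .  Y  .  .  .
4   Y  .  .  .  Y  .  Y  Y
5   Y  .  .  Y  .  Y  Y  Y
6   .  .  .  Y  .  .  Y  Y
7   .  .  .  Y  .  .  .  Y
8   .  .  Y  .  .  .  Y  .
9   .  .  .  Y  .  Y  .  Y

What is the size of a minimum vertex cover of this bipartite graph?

A maximum matching has 7 edges (e.g. 1–F, 2–H, 3–C, 4–E, 5–A, 6–G, 7–D).
By König's theorem the minimum vertex cover has the same size. One such cover is {A, C, D, E, F, G, H}.

7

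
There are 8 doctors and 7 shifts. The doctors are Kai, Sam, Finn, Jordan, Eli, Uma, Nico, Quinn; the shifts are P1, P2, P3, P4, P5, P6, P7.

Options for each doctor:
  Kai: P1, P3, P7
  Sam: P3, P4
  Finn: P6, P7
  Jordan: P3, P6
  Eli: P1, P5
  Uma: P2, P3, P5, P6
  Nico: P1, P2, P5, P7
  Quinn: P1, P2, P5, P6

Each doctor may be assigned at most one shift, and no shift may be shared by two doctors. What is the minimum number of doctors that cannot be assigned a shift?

1

For example, pair Kai-P7, Sam-P4, Finn-P6, Jordan-P3, Eli-P5, Uma-P2, Nico-P1.
The set {Kai, Finn, Jordan, Eli, Uma, Nico, Quinn} has only 6 neighbours ({P1, P2, P3, P5, P6, P7}), so by Hall's theorem at most 7 of the 8 doctors can be matched.
That matches 7 of the 8, leaving 1 unmatched; no matching can do better.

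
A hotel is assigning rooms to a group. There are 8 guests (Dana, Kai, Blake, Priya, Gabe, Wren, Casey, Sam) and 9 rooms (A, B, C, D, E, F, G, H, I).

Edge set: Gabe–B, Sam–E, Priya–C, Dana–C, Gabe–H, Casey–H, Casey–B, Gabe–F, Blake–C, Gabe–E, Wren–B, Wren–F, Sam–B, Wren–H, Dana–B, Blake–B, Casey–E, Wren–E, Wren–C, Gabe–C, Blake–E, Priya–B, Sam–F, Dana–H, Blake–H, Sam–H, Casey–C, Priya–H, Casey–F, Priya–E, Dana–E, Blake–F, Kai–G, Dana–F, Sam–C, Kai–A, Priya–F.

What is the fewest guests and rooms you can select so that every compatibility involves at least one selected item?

{Kai, B, C, E, F, H} is a vertex cover of size 6: every edge has an endpoint in this set.
No smaller cover exists because Dana–C, Kai–G, Blake–F, Priya–B, Gabe–H, Wren–E is a matching of size 6, and a cover must include an endpoint of each of these disjoint edges (König's theorem).

6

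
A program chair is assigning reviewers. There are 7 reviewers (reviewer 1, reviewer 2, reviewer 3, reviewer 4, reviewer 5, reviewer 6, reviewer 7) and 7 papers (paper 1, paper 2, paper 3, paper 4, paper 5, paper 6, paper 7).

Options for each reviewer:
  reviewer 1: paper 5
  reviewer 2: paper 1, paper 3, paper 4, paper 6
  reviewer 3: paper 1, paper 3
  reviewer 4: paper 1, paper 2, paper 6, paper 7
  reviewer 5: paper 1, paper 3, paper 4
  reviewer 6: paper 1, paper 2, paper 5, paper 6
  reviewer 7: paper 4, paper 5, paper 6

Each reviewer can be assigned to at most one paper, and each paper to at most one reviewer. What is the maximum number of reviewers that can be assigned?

For example, pair reviewer 1–paper 5, reviewer 2–paper 6, reviewer 3–paper 3, reviewer 4–paper 7, reviewer 5–paper 1, reviewer 6–paper 2, reviewer 7–paper 4.
All 7 reviewers are matched, so no larger matching exists.

7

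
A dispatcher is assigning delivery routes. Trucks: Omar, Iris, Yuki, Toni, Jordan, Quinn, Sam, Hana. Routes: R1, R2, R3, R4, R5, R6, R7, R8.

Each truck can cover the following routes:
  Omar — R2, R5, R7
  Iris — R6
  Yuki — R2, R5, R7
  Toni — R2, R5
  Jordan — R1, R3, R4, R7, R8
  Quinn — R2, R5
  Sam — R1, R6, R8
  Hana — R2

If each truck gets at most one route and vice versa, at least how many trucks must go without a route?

2

For example, pair Omar→R7, Iris→R6, Yuki→R2, Toni→R5, Jordan→R3, Sam→R8.
The set {Omar, Yuki, Toni, Quinn, Hana} has only 3 neighbours ({R2, R5, R7}), so by Hall's theorem at most 6 of the 8 trucks can be matched.
That matches 6 of the 8, leaving 2 unmatched; no matching can do better.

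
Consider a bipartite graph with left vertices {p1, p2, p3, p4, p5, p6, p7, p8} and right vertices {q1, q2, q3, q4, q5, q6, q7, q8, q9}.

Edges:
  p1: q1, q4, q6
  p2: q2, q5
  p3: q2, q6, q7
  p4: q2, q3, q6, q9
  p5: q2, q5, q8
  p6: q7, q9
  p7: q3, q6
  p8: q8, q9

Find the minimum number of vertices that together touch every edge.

{p1, p2, p3, p4, p5, p6, p7, p8} is a vertex cover of size 8: every edge has an endpoint in this set.
No smaller cover exists because p1–q4, p2–q5, p3–q7, p4–q6, p5–q2, p6–q9, p7–q3, p8–q8 is a matching of size 8, and a cover must include an endpoint of each of these disjoint edges (König's theorem).

8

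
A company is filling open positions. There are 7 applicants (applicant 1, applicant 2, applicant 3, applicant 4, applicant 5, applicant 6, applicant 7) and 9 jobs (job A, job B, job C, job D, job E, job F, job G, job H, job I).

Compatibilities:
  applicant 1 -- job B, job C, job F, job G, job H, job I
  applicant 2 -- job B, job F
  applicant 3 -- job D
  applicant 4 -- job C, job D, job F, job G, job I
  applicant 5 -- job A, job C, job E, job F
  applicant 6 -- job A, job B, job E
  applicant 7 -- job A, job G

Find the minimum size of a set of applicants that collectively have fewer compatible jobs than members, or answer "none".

A matching saturating every applicant exists, for instance applicant 1→job H, applicant 2→job B, applicant 3→job D, applicant 4→job G, applicant 5→job F, applicant 6→job E, applicant 7→job A.
By Hall's marriage theorem, this means |N(S)| ≥ |S| for every subset S, so no violating subset exists.

none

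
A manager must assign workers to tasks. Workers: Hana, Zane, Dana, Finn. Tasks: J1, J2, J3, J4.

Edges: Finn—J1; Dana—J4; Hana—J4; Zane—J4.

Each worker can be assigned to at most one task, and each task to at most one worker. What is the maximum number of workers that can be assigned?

A valid assignment of size 2: Hana–J4, Finn–J1.
The set {Hana, Zane, Dana} has only 1 neighbour ({J4}), so by Hall's theorem at most 2 of the 4 workers can be matched.

2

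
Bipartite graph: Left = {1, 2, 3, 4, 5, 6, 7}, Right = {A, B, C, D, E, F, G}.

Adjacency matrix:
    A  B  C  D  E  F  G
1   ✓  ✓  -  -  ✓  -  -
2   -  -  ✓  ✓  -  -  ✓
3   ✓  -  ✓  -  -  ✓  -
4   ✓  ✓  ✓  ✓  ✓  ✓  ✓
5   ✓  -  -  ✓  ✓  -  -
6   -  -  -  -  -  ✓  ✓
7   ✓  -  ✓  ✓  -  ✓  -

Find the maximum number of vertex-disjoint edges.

One maximum matching: 1→B, 2→C, 3→A, 4→E, 5→D, 6→G, 7→F.
All 7 left vertices are matched, so no larger matching exists.

7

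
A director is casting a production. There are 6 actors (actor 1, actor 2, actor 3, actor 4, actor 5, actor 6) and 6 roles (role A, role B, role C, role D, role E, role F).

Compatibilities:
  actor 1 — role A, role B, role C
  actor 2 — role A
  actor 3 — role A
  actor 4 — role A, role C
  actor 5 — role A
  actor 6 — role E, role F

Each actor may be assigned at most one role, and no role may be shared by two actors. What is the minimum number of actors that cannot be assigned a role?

A valid assignment of size 4: actor 1–role B, actor 2–role A, actor 4–role C, actor 6–role F.
The set {actor 2, actor 3, actor 5} has only 1 neighbour ({role A}), so by Hall's theorem at most 4 of the 6 actors can be matched.
That matches 4 of the 6, leaving 2 unmatched; no matching can do better.

2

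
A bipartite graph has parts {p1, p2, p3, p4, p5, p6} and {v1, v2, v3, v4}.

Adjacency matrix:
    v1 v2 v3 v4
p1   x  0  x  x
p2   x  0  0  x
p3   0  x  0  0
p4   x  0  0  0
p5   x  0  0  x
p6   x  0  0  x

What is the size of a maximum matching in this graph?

4

For example, pair p1–v3, p2–v4, p3–v2, p4–v1.
The set {p2, p4, p5, p6} has only 2 neighbours ({v1, v4}), so by Hall's theorem at most 4 of the 6 left vertices can be matched.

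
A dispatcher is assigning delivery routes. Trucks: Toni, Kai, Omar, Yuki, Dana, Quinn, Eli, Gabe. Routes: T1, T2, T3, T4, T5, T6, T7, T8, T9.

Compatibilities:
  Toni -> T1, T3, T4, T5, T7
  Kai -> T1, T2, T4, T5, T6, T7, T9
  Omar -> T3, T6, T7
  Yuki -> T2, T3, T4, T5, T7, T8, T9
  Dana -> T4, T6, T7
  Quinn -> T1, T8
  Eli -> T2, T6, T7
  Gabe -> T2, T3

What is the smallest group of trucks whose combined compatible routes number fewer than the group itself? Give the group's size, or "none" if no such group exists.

none

A matching saturating every truck exists, for instance Toni→T4, Kai→T1, Omar→T3, Yuki→T5, Dana→T6, Quinn→T8, Eli→T7, Gabe→T2.
By Hall's marriage theorem, this means |N(S)| ≥ |S| for every subset S, so no violating subset exists.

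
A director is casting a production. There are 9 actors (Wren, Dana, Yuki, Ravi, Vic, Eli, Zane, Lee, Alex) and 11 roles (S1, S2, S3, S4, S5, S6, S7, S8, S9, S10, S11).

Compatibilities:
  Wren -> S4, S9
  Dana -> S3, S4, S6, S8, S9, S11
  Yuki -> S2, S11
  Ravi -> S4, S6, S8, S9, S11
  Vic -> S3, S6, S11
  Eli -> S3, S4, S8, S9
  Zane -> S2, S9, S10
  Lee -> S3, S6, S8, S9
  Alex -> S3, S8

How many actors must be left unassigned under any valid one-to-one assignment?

For example, pair Wren→S9, Dana→S6, Yuki→S2, Ravi→S4, Vic→S11, Eli→S3, Zane→S10, Lee→S8.
The set {Wren, Dana, Ravi, Vic, Eli, Lee, Alex} has only 6 neighbours ({S11, S3, S4, S6, S8, S9}), so by Hall's theorem at most 8 of the 9 actors can be matched.
That matches 8 of the 9, leaving 1 unmatched; no matching can do better.

1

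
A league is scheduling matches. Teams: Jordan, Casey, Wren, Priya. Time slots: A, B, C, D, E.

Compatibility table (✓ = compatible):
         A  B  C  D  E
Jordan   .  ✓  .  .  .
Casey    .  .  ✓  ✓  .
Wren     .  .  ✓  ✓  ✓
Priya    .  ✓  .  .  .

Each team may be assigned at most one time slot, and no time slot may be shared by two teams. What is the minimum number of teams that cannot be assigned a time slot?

1

For example, pair Jordan→B, Casey→C, Wren→E.
The set {Jordan, Priya} has only 1 neighbour ({B}), so by Hall's theorem at most 3 of the 4 teams can be matched.
That matches 3 of the 4, leaving 1 unmatched; no matching can do better.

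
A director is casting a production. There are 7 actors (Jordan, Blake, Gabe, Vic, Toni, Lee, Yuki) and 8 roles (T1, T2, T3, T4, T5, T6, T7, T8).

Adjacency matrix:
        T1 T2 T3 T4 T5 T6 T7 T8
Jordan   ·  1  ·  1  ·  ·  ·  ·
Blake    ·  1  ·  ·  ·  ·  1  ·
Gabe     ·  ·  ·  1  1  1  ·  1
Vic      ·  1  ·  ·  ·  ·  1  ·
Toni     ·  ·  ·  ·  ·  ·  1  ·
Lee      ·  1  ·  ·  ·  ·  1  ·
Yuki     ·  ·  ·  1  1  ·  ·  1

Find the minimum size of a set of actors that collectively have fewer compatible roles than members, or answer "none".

Take S = {Blake, Vic, Toni}. Its neighbourhood is {T2, T7}, so |N(S)| = 2 < |S| = 3.
Every subset of size less than 3 has at least as many neighbours as members, so 3 is the minimum.

3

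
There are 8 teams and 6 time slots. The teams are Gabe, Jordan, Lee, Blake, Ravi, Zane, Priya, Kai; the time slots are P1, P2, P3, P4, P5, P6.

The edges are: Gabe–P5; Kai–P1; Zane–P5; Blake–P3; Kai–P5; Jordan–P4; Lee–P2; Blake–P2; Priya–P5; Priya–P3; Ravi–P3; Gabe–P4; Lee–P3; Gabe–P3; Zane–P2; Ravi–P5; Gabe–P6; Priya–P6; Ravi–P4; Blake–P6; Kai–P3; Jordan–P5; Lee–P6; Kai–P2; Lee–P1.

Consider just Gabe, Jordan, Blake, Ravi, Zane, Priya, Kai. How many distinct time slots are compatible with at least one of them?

The union of neighbours of {Gabe, Jordan, Blake, Ravi, Zane, Priya, Kai} is {P1, P2, P3, P4, P5, P6}, which has 6 elements.
Since |N(S)| = 6 < |S| = 7, Hall's condition fails for this subset.

6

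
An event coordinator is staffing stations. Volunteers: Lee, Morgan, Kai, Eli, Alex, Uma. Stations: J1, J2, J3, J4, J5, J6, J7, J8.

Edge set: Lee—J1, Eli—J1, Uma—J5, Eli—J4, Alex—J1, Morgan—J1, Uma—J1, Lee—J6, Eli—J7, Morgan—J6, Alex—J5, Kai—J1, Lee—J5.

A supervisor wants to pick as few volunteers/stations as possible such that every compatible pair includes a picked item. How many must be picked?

4

The 4 edges Lee–J5, Morgan–J6, Kai–J1, Eli–J7 form a matching, so any vertex cover needs at least 4 vertices (one per matched edge).
Conversely {Eli, J1, J5, J6} meets every edge and has exactly 4 vertices, so 4 is optimal.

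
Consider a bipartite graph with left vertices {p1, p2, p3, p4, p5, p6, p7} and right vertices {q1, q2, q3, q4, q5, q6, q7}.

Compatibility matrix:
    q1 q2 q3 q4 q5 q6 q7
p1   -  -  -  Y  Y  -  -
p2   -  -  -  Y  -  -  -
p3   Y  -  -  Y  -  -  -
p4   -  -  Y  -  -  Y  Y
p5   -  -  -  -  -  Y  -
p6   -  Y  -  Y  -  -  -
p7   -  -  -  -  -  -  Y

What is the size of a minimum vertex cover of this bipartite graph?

A maximum matching has 7 edges (e.g. p1–q5, p2–q4, p3–q1, p4–q3, p5–q6, p6–q2, p7–q7).
By König's theorem the minimum vertex cover has the same size. One such cover is {p1, p2, p3, p4, p5, p6, p7}.

7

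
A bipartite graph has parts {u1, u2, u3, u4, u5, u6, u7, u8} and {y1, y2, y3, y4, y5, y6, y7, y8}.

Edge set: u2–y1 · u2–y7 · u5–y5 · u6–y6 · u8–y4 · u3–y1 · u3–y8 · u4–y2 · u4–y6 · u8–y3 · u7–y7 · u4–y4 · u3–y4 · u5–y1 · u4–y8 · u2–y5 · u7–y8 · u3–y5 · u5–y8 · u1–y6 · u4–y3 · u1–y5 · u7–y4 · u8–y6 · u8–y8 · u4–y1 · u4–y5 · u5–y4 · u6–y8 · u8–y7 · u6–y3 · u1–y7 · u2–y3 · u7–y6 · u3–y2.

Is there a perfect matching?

For example, pair u1→y5, u2→y1, u3→y2, u4→y6, u5→y4, u6→y3, u7→y8, u8→y7.
Every left vertex is matched, so this is a perfect matching.

Yes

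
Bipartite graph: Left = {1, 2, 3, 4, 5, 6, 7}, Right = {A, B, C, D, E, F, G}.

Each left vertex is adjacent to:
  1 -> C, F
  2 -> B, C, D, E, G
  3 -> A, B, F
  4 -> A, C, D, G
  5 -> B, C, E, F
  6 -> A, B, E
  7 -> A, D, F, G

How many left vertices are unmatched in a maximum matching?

0

A valid assignment of size 7: 1-C, 2-D, 3-A, 4-G, 5-E, 6-B, 7-F.
This saturates every left vertex, so 7 is the maximum.
That matches 7 of the 7, leaving 0 unmatched; no matching can do better.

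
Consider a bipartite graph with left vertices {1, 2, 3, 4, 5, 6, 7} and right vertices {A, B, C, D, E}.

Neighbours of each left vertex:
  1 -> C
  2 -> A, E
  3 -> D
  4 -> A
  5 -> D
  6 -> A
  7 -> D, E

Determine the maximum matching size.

A valid assignment of size 4: 1-C, 2-E, 3-D, 4-A.
The set {2, 3, 4, 5, 6, 7} has only 3 neighbours ({A, D, E}), so by Hall's theorem at most 4 of the 7 left vertices can be matched.

4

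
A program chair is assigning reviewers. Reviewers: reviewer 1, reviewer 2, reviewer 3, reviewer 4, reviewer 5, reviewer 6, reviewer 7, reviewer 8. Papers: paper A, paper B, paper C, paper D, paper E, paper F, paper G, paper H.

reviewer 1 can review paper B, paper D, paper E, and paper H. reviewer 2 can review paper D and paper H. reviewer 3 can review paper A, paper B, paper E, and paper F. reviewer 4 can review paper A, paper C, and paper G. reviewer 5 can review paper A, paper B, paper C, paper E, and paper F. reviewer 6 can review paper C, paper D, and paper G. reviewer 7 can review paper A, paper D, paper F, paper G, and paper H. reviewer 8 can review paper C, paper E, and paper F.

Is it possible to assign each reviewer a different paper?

Yes

For example, pair reviewer 1-paper D, reviewer 2-paper H, reviewer 3-paper B, reviewer 4-paper A, reviewer 5-paper F, reviewer 6-paper C, reviewer 7-paper G, reviewer 8-paper E.
Every reviewer is matched, so this is a perfect matching.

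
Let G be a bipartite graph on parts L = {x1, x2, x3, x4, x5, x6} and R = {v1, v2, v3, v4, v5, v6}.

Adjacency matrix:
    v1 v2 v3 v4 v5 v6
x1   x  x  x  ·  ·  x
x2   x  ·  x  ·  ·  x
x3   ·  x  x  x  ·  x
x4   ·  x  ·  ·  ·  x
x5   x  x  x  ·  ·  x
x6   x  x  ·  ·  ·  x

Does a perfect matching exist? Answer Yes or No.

The set {x1, x2, x4, x5, x6} has only 4 neighbours ({v1, v2, v3, v6}), so by Hall's theorem at most 5 of the 6 left vertices can be matched.
Hence no matching covers every left vertex.

No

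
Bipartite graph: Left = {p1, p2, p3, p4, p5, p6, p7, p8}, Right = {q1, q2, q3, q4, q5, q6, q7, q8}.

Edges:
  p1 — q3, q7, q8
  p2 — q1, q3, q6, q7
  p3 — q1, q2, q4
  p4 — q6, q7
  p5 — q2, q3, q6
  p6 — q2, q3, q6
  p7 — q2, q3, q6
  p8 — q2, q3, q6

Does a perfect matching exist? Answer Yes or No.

The set {p5, p6, p7, p8} has only 3 neighbours ({q2, q3, q6}), so by Hall's theorem at most 7 of the 8 left vertices can be matched.
Hence no matching covers every left vertex.

No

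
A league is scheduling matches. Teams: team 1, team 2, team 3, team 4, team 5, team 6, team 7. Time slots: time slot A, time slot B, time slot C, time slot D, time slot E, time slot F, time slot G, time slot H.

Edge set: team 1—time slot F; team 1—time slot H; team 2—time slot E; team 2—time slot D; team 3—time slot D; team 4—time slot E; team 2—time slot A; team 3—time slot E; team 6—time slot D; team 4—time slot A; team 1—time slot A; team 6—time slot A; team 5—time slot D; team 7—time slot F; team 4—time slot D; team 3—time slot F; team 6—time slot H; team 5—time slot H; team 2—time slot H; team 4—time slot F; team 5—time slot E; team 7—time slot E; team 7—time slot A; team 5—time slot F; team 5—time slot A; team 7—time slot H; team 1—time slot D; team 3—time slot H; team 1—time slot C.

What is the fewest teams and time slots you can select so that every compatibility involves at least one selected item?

A maximum matching has 6 edges (e.g. team 1–time slot C, team 2–time slot A, team 3–time slot F, team 4–time slot D, team 5–time slot E, team 6–time slot H).
By König's theorem the minimum vertex cover has the same size. One such cover is {team 1, time slot A, time slot D, time slot E, time slot F, time slot H}.

6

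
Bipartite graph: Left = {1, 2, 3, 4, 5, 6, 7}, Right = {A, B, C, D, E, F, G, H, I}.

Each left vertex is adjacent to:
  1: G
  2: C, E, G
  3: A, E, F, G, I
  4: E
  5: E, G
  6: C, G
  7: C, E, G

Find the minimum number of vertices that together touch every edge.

4

{3, C, E, G} is a vertex cover of size 4: every edge has an endpoint in this set.
No smaller cover exists because 1–G, 2–C, 3–A, 4–E is a matching of size 4, and a cover must include an endpoint of each of these disjoint edges (König's theorem).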